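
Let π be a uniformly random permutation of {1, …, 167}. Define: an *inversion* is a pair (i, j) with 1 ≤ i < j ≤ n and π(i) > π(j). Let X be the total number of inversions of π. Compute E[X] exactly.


Write X = Σ X_I over the C(167, 2) = 13861 pairs i < j, with X_I the indicator of one inversion.
There are 13861 indicators.
For each fixed pair i < j, the values π(i) and π(j) are two distinct elements of {1, …, 167} in uniformly random order; by symmetry P[π(i) > π(j)] = 1/2.
By linearity: E[X] = 13861 · (1/2) = C(167, 2) · (1/2) = 13861/2 = 13861/2 ≈ 6930.500.

E[X] = 13861/2 = 6930.500.


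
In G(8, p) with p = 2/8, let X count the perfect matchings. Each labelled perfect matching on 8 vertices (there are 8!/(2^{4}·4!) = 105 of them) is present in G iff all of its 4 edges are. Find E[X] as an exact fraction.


K_8 has 8!/(2^{4}·4!) = 105 labelled perfect matchings.
For each such perfect matching H, let X_H = 1 if all 4 edges of H are present in G. Then P[X_H = 1] = p^{4} = (1/4)^{4} = 1/256.
By linearity: E[X] = Σ_H E[X_H] = 105 · p^{4} = 105 · 1/256 = 105/256.
Numerically: E[X] ≈ 0.41.

E[X] = 105 · (1/4)^{4} = 105/256 ≈ 0.41.


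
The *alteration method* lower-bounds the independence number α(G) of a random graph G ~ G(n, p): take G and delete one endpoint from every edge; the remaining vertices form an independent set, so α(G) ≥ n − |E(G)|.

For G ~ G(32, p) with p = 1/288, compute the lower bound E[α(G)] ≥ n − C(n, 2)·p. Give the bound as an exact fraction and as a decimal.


E[|E(G)|] = C(32, 2)·p = 496 · (1/288) = 31/18.
E[α(G)] ≥ n − E[|E(G)|] = 32 − 31/18 = 545/18.
Numerically: ≈ 30.27778.
(This is only a lower bound; the true E[α(G)] may be larger.)

E[α(G)] ≥ 545/18 ≈ 30.27778.


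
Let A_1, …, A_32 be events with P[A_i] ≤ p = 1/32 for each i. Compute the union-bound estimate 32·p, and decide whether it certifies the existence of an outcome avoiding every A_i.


Union bound: P[∪_{i=1}^{32} A_i] ≤ Σ_i P[A_i] ≤ 32·p = 32·(1/32) = 1.
Numerically: 1 ≈ 1.0000000.
Is 1 < 1? NO.
Since the bound 1 is ≥ 1, the union bound is uninformative here; it does NOT by itself certify existence.

32·p = 1 ≈ 1.0000000; existence NOT certified by the union bound.


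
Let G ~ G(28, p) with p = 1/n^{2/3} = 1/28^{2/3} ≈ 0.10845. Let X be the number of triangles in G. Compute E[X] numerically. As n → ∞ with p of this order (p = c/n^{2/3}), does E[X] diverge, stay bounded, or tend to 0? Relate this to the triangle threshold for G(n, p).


Number of potential triangles: C(28, 3) = 3276.
Each occurs with probability p³ ≈ (0.10845)³ ≈ 1.27551020e-03.
By linearity: E[X] = C(28, 3)·p³ ≈ 3276 · 1.27551020e-03 ≈ 4.178571.
Since α = 2/3 < 1, p = c/n^{2/3} ≫ 1/n is above the triangle threshold p ~ 1/n. Asymptotically E[X] ~ (c³/6)·n^{3(1−α)} = (1³/6)·n^{1} → ∞; triangles are abundant w.h.p.

E[X] ≈ 4.178571; in regime p = Θ(1/n^{2/3}) E[X] diverges (above the triangle threshold p ~ 1/n).


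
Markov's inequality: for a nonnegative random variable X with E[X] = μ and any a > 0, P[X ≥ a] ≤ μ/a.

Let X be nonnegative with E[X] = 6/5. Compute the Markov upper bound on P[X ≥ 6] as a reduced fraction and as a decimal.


μ = E[X] = 6/5, a = 6.
Markov: P[X ≥ 6] ≤ μ/a = (6/5)/6 = 1/5.
Numerically: ≈ 0.2000.
(Since a = 6 > μ = 1.2000, the bound 1/5 is < 1 and informative.)

P[X ≥ 6] ≤ 1/5 ≈ 0.2000.


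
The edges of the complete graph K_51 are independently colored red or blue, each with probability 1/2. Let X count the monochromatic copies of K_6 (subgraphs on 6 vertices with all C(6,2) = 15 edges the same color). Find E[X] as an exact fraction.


Let X = Σ_S X_S over the C(51, 6) = 18009460 subsets S of size 6, where X_S = 1 if the K_6 on S is monochromatic.
For a fixed S, the K_6 on S has C(6, 2) = 15 edges. P[all 15 edges red] = (1/2)^15, and likewise for blue, so P[monochromatic] = 2·(1/2)^15 = 2^{1 − 15} = 1/16384.
By linearity: E[X] = C(51, 6) · 2^{1 − 15} = 18009460 · 1/16384 = 4502365/4096.
Numerically: E[X] ≈ 1099.2102.

E[X] = C(51,6)·2^(1−C(6,2)) = 4502365/4096 ≈ 1099.2102.


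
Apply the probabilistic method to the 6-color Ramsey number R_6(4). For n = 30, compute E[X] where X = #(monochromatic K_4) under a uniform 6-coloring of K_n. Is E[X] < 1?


E[X] = C(30, 4) · 6^{1 − 6} = 27405 · 6^{−5} = 27405/7776.
As a reduced fraction: E[X] = 1015/288 ≈ 3.5243.
Is E[X] < 1? NO.
Since E[X] ≥ 1, the first-moment bound is inconclusive at n = 30; it does NOT by itself certify R_6(4) > 30.

E[X] = 1015/288 ≈ 3.5243; E[X] ≥ 1; first-moment method inconclusive here.


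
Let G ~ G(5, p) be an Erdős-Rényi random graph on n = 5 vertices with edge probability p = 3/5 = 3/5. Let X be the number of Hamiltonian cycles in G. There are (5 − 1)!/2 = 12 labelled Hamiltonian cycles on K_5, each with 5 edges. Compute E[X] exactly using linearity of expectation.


K_5 has (5 − 1)!/2 = 12 labelled Hamiltonian cycles.
For each such Hamiltonian cycle H, let X_H = 1 if all 5 edges of H are present in G. Then P[X_H = 1] = p^{5} = (3/5)^{5} = 243/3125.
By linearity: E[X] = Σ_H E[X_H] = 12 · p^{5} = 12 · 243/3125 = 2916/3125.
Numerically: E[X] ≈ 0.933.

E[X] = 12 · (3/5)^{5} = 2916/3125 ≈ 0.933.


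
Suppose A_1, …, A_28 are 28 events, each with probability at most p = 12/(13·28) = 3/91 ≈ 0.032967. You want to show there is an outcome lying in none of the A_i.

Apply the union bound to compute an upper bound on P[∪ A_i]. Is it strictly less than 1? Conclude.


Union bound: P[∪_{i=1}^{28} A_i] ≤ Σ_i P[A_i] ≤ 28·p = 28·(3/91) = 12/13.
Numerically: 12/13 ≈ 0.923077.
Is 12/13 < 1? YES.
Since P[∪ A_i] ≤ 12/13 < 1, the complement has P[∩ A_i^c] ≥ 1 − 12/13 = 1/13 > 0, so some outcome avoids every A_i.

28·p = 12/13 ≈ 0.923077; existence CERTIFIED by the union bound.


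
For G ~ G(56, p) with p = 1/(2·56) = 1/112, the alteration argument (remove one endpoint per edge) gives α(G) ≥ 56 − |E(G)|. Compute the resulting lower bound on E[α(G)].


E[|E(G)|] = C(56, 2)·p = 1540 · (1/112) = 55/4.
E[α(G)] ≥ n − E[|E(G)|] = 56 − 55/4 = 169/4.
Numerically: ≈ 42.25000.
(This is only a lower bound; the true E[α(G)] may be larger.)

E[α(G)] ≥ 169/4 ≈ 42.25000.


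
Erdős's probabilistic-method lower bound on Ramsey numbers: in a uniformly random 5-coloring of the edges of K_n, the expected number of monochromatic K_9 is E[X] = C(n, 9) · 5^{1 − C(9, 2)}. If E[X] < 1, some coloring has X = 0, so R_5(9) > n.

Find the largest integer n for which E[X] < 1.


We need C(n, 9) · 5^{1 − 36} < 1, i.e. C(n, 9) < 5^{36 − 1} = 2910383045673370361328125.
Check values of n near the boundary:
  n = 2170: C(2170, 9) = 2891746779868845075610510; 2891746779868845075610510 < 2910383045673370361328125? YES
  n = 2171: C(2171, 9) = 2903784578674959601827205; 2903784578674959601827205 < 2910383045673370361328125? YES
  n = 2172: C(2172, 9) = 2915866900084148060642020; 2915866900084148060642020 < 2910383045673370361328125? NO
The largest n with C(n, 9) < 2910383045673370361328125 is n = 2171 (where E[X] = 580756915734991920365441/582076609134674072265625 ≈ 0.997733). Hence R_5(9) > 2171, i.e. R_5(9) ≥ 2172.

Largest n = 2171; hence R_5(9) > 2171.


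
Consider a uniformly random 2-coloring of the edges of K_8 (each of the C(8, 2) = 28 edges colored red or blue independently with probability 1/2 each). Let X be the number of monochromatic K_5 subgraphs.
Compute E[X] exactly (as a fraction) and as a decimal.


Let X = Σ_S X_S over the C(8, 5) = 56 subsets S of size 5, where X_S = 1 if the K_5 on S is monochromatic.
For a fixed S, the K_5 on S has C(5, 2) = 10 edges. P[all 10 edges red] = (1/2)^10, and likewise for blue, so P[monochromatic] = 2·(1/2)^10 = 2^{1 − 10} = 1/512.
By linearity: E[X] = C(8, 5) · 2^{1 − 10} = 56 · 1/512 = 7/64.
Numerically: E[X] ≈ 0.109375.

E[X] = C(8,5)·2^(1−C(5,2)) = 7/64 ≈ 0.109375.


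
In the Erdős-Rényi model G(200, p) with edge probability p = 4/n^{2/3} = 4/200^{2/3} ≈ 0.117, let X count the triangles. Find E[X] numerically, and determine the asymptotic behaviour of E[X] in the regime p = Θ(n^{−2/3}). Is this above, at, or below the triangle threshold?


Number of potential triangles: C(200, 3) = 1313400.
Each occurs with probability p³ ≈ (0.117)³ ≈ 1.600000e-03.
By linearity: E[X] = C(200, 3)·p³ ≈ 1313400 · 1.600000e-03 ≈ 2101.4400.
Since α = 2/3 < 1, p = c/n^{2/3} ≫ 1/n is above the triangle threshold p ~ 1/n. Asymptotically E[X] ~ (c³/6)·n^{3(1−α)} = (4³/6)·n^{1} → ∞; triangles are abundant w.h.p.

E[X] ≈ 2101.4400; in regime p = Θ(1/n^{2/3}) E[X] diverges (above the triangle threshold p ~ 1/n).


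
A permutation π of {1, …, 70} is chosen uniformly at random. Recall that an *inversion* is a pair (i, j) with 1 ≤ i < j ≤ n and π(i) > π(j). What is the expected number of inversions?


Write X = Σ X_I over the C(70, 2) = 2415 pairs i < j, with X_I the indicator of one inversion.
There are 2415 indicators.
For each fixed pair i < j, the values π(i) and π(j) are two distinct elements of {1, …, 70} in uniformly random order; by symmetry P[π(i) > π(j)] = 1/2.
By linearity: E[X] = 2415 · (1/2) = C(70, 2) · (1/2) = 2415/2 = 2415/2 ≈ 1207.5000.

E[X] = 2415/2 = 1207.5000.


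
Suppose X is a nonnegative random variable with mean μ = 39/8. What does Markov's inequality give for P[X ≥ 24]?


μ = E[X] = 39/8, a = 24.
Markov: P[X ≥ 24] ≤ μ/a = (39/8)/24 = 13/64.
Numerically: ≈ 0.203125.
(Since a = 24 > μ = 4.875000, the bound 13/64 is < 1 and informative.)

P[X ≥ 24] ≤ 13/64 ≈ 0.203125.


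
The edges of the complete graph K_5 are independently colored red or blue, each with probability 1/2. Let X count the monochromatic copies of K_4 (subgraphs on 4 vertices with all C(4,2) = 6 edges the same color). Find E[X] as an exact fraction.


Let X = Σ_S X_S over the C(5, 4) = 5 subsets S of size 4, where X_S = 1 if the K_4 on S is monochromatic.
For a fixed S, the K_4 on S has C(4, 2) = 6 edges. P[all 6 edges red] = (1/2)^6, and likewise for blue, so P[monochromatic] = 2·(1/2)^6 = 2^{1 − 6} = 1/32.
By linearity: E[X] = C(5, 4) · 2^{1 − 6} = 5 · 1/32 = 5/32.
Numerically: E[X] ≈ 0.15625.

E[X] = C(5,4)·2^(1−C(4,2)) = 5/32 ≈ 0.15625.


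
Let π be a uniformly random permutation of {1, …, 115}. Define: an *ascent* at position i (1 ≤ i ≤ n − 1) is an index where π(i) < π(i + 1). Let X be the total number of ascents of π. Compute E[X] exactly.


Write X = Σ X_I over i = 1, …, 114, with X_I the indicator of one ascent.
There are 114 indicators.
For each fixed i, the pair (π(i), π(i+1)) is a uniformly random ordered pair of distinct values from {1, …, 115}; by symmetry P[π(i) < π(i+1)] = 1/2.
By linearity: E[X] = 114 · (1/2) = (115 − 1) · (1/2) = 57 ≈ 57.000.

E[X] = 57 = 57.000.


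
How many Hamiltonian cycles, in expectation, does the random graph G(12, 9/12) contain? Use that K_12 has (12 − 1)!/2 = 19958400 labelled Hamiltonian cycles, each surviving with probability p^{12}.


K_12 has (12 − 1)!/2 = 19958400 labelled Hamiltonian cycles.
For each such Hamiltonian cycle H, let X_H = 1 if all 12 edges of H are present in G. Then P[X_H = 1] = p^{12} = (3/4)^{12} = 531441/16777216.
Summing the indicators: E[X] = Σ_H E[X_H] = 19958400 · p^{12} = 19958400 · 531441/16777216 = 82864937925/131072.
Numerically: E[X] ≈ 6.32e+05.

E[X] = 19958400 · (3/4)^{12} = 82864937925/131072 ≈ 6.32e+05.


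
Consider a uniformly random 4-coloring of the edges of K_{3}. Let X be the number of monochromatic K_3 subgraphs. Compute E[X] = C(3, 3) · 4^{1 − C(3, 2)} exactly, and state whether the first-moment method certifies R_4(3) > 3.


E[X] = C(3, 3) · 4^{1 − 3} = 1 · 4^{−2} = 1/16.
As a reduced fraction: E[X] = 1/16 ≈ 0.062.
Is E[X] < 1? YES.
Since E[X] < 1, there exists a 4-coloring of K_{3} with no monochromatic K_3; hence R_4(3) > 3.

E[X] = 1/16 ≈ 0.062; E[X] < 1, so R_4(3) > 3.


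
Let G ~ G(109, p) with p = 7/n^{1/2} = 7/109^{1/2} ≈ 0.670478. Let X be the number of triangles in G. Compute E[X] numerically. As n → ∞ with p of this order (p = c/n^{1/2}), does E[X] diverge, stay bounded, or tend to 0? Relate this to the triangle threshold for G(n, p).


Number of potential triangles: C(109, 3) = 209934.
Each occurs with probability p³ ≈ (0.670478)³ ≈ 3.01407721e-01.
By linearity: E[X] = C(109, 3)·p³ ≈ 209934 · 3.01407721e-01 ≈ 63275.728489.
Since α = 1/2 < 1, p = c/n^{1/2} ≫ 1/n is above the triangle threshold p ~ 1/n. Asymptotically E[X] ~ (c³/6)·n^{3(1−α)} = (7³/6)·n^{1.5} → ∞; triangles are abundant w.h.p.

E[X] ≈ 63275.728489; in regime p = Θ(1/n^{1/2}) E[X] diverges (above the triangle threshold p ~ 1/n).


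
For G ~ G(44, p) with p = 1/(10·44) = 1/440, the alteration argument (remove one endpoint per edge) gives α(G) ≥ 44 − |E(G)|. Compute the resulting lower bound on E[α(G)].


E[|E(G)|] = C(44, 2)·p = 946 · (1/440) = 43/20.
E[α(G)] ≥ n − E[|E(G)|] = 44 − 43/20 = 837/20.
Numerically: ≈ 41.850.
(This is only a lower bound; the true E[α(G)] may be larger.)

E[α(G)] ≥ 837/20 ≈ 41.850.


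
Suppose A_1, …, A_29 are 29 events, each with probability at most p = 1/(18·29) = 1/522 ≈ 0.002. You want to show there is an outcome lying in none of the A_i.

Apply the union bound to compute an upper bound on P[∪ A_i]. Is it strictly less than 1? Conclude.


Union bound: P[∪_{i=1}^{29} A_i] ≤ Σ_i P[A_i] ≤ 29·p = 29·(1/522) = 1/18.
Numerically: 1/18 ≈ 0.056.
Is 1/18 < 1? YES.
Since P[∪ A_i] ≤ 1/18 < 1, the complement has P[∩ A_i^c] ≥ 1 − 1/18 = 17/18 > 0, so some outcome avoids every A_i.

29·p = 1/18 ≈ 0.056; existence CERTIFIED by the union bound.


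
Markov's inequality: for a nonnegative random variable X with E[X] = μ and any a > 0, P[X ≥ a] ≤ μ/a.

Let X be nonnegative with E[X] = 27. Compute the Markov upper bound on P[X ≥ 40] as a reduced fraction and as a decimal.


μ = E[X] = 27, a = 40.
Markov: P[X ≥ 40] ≤ μ/a = (27)/40 = 27/40.
Numerically: ≈ 0.675000.
(Since a = 40 > μ = 27.000000, the bound 27/40 is < 1 and informative.)

P[X ≥ 40] ≤ 27/40 ≈ 0.675000.


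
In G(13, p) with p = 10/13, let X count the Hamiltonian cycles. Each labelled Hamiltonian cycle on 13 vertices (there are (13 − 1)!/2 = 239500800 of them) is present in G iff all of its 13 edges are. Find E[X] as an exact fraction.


K_13 has (13 − 1)!/2 = 239500800 labelled Hamiltonian cycles.
For each such Hamiltonian cycle H, let X_H = 1 if all 13 edges of H are present in G. Then P[X_H = 1] = p^{13} = (10/13)^{13} = 10000000000000/302875106592253.
By linearity: E[X] = Σ_H E[X_H] = 239500800 · p^{13} = 239500800 · 10000000000000/302875106592253 = 2395008000000000000000/302875106592253.
Numerically: E[X] ≈ 7.90758e+06.

E[X] = 239500800 · (10/13)^{13} = 2395008000000000000000/302875106592253 ≈ 7.90758e+06.


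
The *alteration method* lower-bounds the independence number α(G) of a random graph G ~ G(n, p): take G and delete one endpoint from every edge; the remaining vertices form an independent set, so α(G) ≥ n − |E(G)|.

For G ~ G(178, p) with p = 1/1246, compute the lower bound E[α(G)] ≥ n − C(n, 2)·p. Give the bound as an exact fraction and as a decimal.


E[|E(G)|] = C(178, 2)·p = 15753 · (1/1246) = 177/14.
E[α(G)] ≥ n − E[|E(G)|] = 178 − 177/14 = 2315/14.
Numerically: ≈ 165.35714.
(This is only a lower bound; the true E[α(G)] may be larger.)

E[α(G)] ≥ 2315/14 ≈ 165.35714.


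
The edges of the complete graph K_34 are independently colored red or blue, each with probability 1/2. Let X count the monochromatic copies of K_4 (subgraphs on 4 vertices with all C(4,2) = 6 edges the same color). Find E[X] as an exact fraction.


Let X = Σ_S X_S over the C(34, 4) = 46376 subsets S of size 4, where X_S = 1 if the K_4 on S is monochromatic.
For a fixed S, the K_4 on S has C(4, 2) = 6 edges. P[all 6 edges red] = (1/2)^6, and likewise for blue, so P[monochromatic] = 2·(1/2)^6 = 2^{1 − 6} = 1/32.
By linearity: E[X] = C(34, 4) · 2^{1 − 6} = 46376 · 1/32 = 5797/4.
Numerically: E[X] ≈ 1449.2500.

E[X] = C(34,4)·2^(1−C(4,2)) = 5797/4 ≈ 1449.2500.


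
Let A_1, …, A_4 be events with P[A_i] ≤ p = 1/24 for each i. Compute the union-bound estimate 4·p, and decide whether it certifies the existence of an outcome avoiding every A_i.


Union bound: P[∪_{i=1}^{4} A_i] ≤ Σ_i P[A_i] ≤ 4·p = 4·(1/24) = 1/6.
Numerically: 1/6 ≈ 0.16667.
Is 1/6 < 1? YES.
Since P[∪ A_i] ≤ 1/6 < 1, the complement has P[∩ A_i^c] ≥ 1 − 1/6 = 5/6 > 0, so some outcome avoids every A_i.

4·p = 1/6 ≈ 0.16667; existence CERTIFIED by the union bound.


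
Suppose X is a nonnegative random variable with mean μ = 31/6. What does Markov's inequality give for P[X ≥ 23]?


μ = E[X] = 31/6, a = 23.
Markov: P[X ≥ 23] ≤ μ/a = (31/6)/23 = 31/138.
Numerically: ≈ 0.22464.
(Since a = 23 > μ = 5.16667, the bound 31/138 is < 1 and informative.)

P[X ≥ 23] ≤ 31/138 ≈ 0.22464.


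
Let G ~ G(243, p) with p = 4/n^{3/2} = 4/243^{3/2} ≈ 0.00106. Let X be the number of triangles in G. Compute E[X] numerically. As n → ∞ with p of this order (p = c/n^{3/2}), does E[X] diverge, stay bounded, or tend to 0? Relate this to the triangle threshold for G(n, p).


Number of potential triangles: C(243, 3) = 2362041.
Each occurs with probability p³ ≈ (0.00106)³ ≈ 1.17748e-09.
By linearity: E[X] = C(243, 3)·p³ ≈ 2362041 · 1.17748e-09 ≈ 0.003.
Since α = 3/2 > 1, p = c/n^{3/2} = o(1/n) is below the triangle threshold p ~ 1/n. Asymptotically E[X] ~ (c³/6)·n^{3(1−α)} = (4³/6)·n^{-1.5} → 0, so by Markov's inequality G has no triangles w.h.p.

E[X] ≈ 0.003; in regime p = Θ(1/n^{3/2}) E[X] tends to 0 (below the triangle threshold p ~ 1/n).


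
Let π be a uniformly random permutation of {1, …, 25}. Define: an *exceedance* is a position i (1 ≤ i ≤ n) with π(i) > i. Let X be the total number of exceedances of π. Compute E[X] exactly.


Write X = Σ_{i=1}^{25} X_i, where X_i = 1_{π(i) > i}.
For each fixed i, π(i) is uniform over {1, …, 25} (marginal of a uniform permutation), so P[π(i) > i] = (n − i)/n. Summing: Σ_{i=1}^{25} (n − i)/n = (0 + 1 + … + 24)/25 = 25(25 − 1)/(2·25) = (25 − 1)/2.
Hence E[X] = Σ_{i=1}^{25} (25 − i)/25 = 12 ≈ 12.000.

E[X] = 12 = 12.000.


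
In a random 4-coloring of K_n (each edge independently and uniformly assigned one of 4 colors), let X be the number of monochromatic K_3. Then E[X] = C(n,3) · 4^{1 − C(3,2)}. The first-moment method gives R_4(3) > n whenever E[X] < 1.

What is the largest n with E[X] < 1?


We need C(n, 3) · 4^{1 − 3} < 1, i.e. C(n, 3) < 4^{3 − 1} = 16.
Check values of n near the boundary:
  n = 3: C(3, 3) = 1; 1 < 16? YES
  n = 4: C(4, 3) = 4; 4 < 16? YES
  n = 5: C(5, 3) = 10; 10 < 16? YES
  n = 6: C(6, 3) = 20; 20 < 16? NO
The largest n with C(n, 3) < 16 is n = 5 (where E[X] = 5/8 ≈ 0.62500). Hence R_4(3) > 5, i.e. R_4(3) ≥ 6.

Largest n = 5; hence R_4(3) > 5.


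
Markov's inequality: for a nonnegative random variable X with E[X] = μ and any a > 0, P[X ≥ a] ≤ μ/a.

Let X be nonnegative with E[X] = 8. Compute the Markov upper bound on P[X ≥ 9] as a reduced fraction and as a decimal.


μ = E[X] = 8, a = 9.
Markov: P[X ≥ 9] ≤ μ/a = (8)/9 = 8/9.
Numerically: ≈ 0.88889.
(Since a = 9 > μ = 8.00000, the bound 8/9 is < 1 and informative.)

P[X ≥ 9] ≤ 8/9 ≈ 0.88889.


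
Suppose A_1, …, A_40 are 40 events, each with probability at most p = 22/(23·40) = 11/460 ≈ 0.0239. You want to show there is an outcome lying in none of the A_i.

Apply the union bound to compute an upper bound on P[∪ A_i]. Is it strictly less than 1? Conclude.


Union bound: P[∪_{i=1}^{40} A_i] ≤ Σ_i P[A_i] ≤ 40·p = 40·(11/460) = 22/23.
Numerically: 22/23 ≈ 0.9565.
Is 22/23 < 1? YES.
Since P[∪ A_i] ≤ 22/23 < 1, the complement has P[∩ A_i^c] ≥ 1 − 22/23 = 1/23 > 0, so some outcome avoids every A_i.

40·p = 22/23 ≈ 0.9565; existence CERTIFIED by the union bound.


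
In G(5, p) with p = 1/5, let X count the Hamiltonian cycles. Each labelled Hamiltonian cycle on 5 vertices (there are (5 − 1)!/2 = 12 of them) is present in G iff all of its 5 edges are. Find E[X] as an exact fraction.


K_5 has (5 − 1)!/2 = 12 labelled Hamiltonian cycles.
For each such Hamiltonian cycle H, let X_H = 1 if all 5 edges of H are present in G. Then P[X_H = 1] = p^{5} = (1/5)^{5} = 1/3125.
By linearity of expectation: E[X] = Σ_H E[X_H] = 12 · p^{5} = 12 · 1/3125 = 12/3125.
Numerically: E[X] ≈ 0.00384.

E[X] = 12 · (1/5)^{5} = 12/3125 ≈ 0.00384.


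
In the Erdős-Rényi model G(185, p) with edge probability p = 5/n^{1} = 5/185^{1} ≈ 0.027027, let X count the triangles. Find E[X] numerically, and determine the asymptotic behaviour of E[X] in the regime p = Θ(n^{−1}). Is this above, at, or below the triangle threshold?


Number of potential triangles: C(185, 3) = 1038220.
Each occurs with probability p³ ≈ (0.027027)³ ≈ 1.9742167e-05.
By linearity: E[X] = C(185, 3)·p³ ≈ 1038220 · 1.9742167e-05 ≈ 20.49671.
Here α = 1, so p = 5/n is exactly at the triangle threshold p ~ 1/n. Asymptotically E[X] → c³/6 = 5³/6 = 125/6 ≈ 20.83333, a bounded constant. In this regime the triangle count is asymptotically Poisson(c³/6).

E[X] ≈ 20.49671; in regime p = Θ(1/n^{1}) E[X] stays bounded (at the triangle threshold p ~ 1/n).


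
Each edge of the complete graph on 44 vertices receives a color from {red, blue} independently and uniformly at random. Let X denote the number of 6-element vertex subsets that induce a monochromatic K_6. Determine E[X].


Let X = Σ_S X_S over the C(44, 6) = 7059052 subsets S of size 6, where X_S = 1 if the K_6 on S is monochromatic.
For a fixed S, the K_6 on S has C(6, 2) = 15 edges. P[all 15 edges red] = (1/2)^15, and likewise for blue, so P[monochromatic] = 2·(1/2)^15 = 2^{1 − 15} = 1/16384.
Summing: E[X] = C(44, 6) · 2^{1 − 15} = 7059052 · 1/16384 = 1764763/4096.
Numerically: E[X] ≈ 430.8503.

E[X] = C(44,6)·2^(1−C(6,2)) = 1764763/4096 ≈ 430.8503.


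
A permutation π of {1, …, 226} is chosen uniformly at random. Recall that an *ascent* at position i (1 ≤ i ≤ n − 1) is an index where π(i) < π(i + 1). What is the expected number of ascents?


Write X = Σ X_I over i = 1, …, 225, with X_I the indicator of one ascent.
There are 225 indicators.
For each fixed i, the pair (π(i), π(i+1)) is a uniformly random ordered pair of distinct values from {1, …, 226}; by symmetry P[π(i) < π(i+1)] = 1/2.
By linearity: E[X] = 225 · (1/2) = (226 − 1) · (1/2) = 225/2 ≈ 112.50000.

E[X] = 225/2 = 112.50000.


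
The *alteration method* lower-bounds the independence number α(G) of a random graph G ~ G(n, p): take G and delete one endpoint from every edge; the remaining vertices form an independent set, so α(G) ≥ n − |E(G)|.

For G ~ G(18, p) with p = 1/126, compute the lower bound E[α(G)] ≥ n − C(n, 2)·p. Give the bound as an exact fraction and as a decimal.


E[|E(G)|] = C(18, 2)·p = 153 · (1/126) = 17/14.
E[α(G)] ≥ n − E[|E(G)|] = 18 − 17/14 = 235/14.
Numerically: ≈ 16.7857.
(This is only a lower bound; the true E[α(G)] may be larger.)

E[α(G)] ≥ 235/14 ≈ 16.7857.


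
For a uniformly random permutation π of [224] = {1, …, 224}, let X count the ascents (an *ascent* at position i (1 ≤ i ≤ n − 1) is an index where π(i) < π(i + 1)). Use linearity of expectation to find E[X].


Write X = Σ X_I over i = 1, …, 223, with X_I the indicator of one ascent.
There are 223 indicators.
For each fixed i, the pair (π(i), π(i+1)) is a uniformly random ordered pair of distinct values from {1, …, 224}; by symmetry P[π(i) < π(i+1)] = 1/2.
By linearity: E[X] = 223 · (1/2) = (224 − 1) · (1/2) = 223/2 ≈ 111.5000.

E[X] = 223/2 = 111.5000.


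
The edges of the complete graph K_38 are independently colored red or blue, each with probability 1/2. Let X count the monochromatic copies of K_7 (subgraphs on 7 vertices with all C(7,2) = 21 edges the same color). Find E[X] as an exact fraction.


Let X = Σ_S X_S over the C(38, 7) = 12620256 subsets S of size 7, where X_S = 1 if the K_7 on S is monochromatic.
For a fixed S, the K_7 on S has C(7, 2) = 21 edges. P[all 21 edges red] = (1/2)^21, and likewise for blue, so P[monochromatic] = 2·(1/2)^21 = 2^{1 − 21} = 1/1048576.
Summing: E[X] = C(38, 7) · 2^{1 − 21} = 12620256 · 1/1048576 = 394383/32768.
Numerically: E[X] ≈ 12.0356.

E[X] = C(38,7)·2^(1−C(7,2)) = 394383/32768 ≈ 12.0356.


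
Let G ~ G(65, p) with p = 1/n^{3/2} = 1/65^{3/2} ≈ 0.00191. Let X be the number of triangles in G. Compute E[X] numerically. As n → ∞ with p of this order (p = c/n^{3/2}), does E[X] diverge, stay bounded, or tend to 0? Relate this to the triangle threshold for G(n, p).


Number of potential triangles: C(65, 3) = 43680.
Each occurs with probability p³ ≈ (0.00191)³ ≈ 6.94848e-09.
By linearity: E[X] = C(65, 3)·p³ ≈ 43680 · 6.94848e-09 ≈ 0.000.
Since α = 3/2 > 1, p = c/n^{3/2} = o(1/n) is below the triangle threshold p ~ 1/n. Asymptotically E[X] ~ (c³/6)·n^{3(1−α)} = (1³/6)·n^{-1.5} → 0, so by Markov's inequality G has no triangles w.h.p.

E[X] ≈ 0.000; in regime p = Θ(1/n^{3/2}) E[X] tends to 0 (below the triangle threshold p ~ 1/n).


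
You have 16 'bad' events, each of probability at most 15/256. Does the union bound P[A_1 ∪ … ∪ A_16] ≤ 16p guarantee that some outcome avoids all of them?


Union bound: P[∪_{i=1}^{16} A_i] ≤ Σ_i P[A_i] ≤ 16·p = 16·(15/256) = 15/16.
Numerically: 15/16 ≈ 0.9375.
Is 15/16 < 1? YES.
Since P[∪ A_i] ≤ 15/16 < 1, the complement has P[∩ A_i^c] ≥ 1 − 15/16 = 1/16 > 0, so some outcome avoids every A_i.

16·p = 15/16 ≈ 0.9375; existence CERTIFIED by the union bound.


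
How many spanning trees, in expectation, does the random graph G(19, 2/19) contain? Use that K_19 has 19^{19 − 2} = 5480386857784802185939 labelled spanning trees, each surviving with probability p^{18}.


K_19 has 19^{19 − 2} = 5480386857784802185939 labelled spanning trees.
For each such spanning tree H, let X_H = 1 if all 18 edges of H are present in G. Then P[X_H = 1] = p^{18} = (2/19)^{18} = 262144/104127350297911241532841.
By linearity: E[X] = Σ_H E[X_H] = 5480386857784802185939 · p^{18} = 5480386857784802185939 · 262144/104127350297911241532841 = 262144/19.
Numerically: E[X] ≈ 13797.1.

E[X] = 5480386857784802185939 · (2/19)^{18} = 262144/19 ≈ 13797.1.


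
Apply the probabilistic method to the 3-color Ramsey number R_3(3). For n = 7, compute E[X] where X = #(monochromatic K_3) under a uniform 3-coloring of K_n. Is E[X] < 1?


E[X] = C(7, 3) · 3^{1 − 3} = 35 · 3^{−2} = 35/9.
As a reduced fraction: E[X] = 35/9 ≈ 3.8889.
Is E[X] < 1? NO.
Since E[X] ≥ 1, the first-moment bound is inconclusive at n = 7; it does NOT by itself certify R_3(3) > 7.

E[X] = 35/9 ≈ 3.8889; E[X] ≥ 1; first-moment method inconclusive here.


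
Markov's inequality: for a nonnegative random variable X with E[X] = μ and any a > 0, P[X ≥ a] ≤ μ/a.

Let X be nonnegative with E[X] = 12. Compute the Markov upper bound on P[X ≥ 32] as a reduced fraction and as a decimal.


μ = E[X] = 12, a = 32.
Markov: P[X ≥ 32] ≤ μ/a = (12)/32 = 3/8.
Numerically: ≈ 0.375.
(Since a = 32 > μ = 12.000, the bound 3/8 is < 1 and informative.)

P[X ≥ 32] ≤ 3/8 ≈ 0.375.


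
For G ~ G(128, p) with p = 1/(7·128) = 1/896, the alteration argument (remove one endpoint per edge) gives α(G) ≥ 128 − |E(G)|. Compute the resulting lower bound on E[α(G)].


E[|E(G)|] = C(128, 2)·p = 8128 · (1/896) = 127/14.
E[α(G)] ≥ n − E[|E(G)|] = 128 − 127/14 = 1665/14.
Numerically: ≈ 118.929.
(This is only a lower bound; the true E[α(G)] may be larger.)

E[α(G)] ≥ 1665/14 ≈ 118.929.


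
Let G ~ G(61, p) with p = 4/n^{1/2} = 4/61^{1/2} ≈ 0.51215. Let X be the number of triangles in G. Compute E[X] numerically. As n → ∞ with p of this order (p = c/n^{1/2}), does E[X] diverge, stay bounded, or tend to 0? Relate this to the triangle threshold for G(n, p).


Number of potential triangles: C(61, 3) = 35990.
Each occurs with probability p³ ≈ (0.51215)³ ≈ 1.3433378e-01.
By linearity: E[X] = C(61, 3)·p³ ≈ 35990 · 1.3433378e-01 ≈ 4834.67259.
Since α = 1/2 < 1, p = c/n^{1/2} ≫ 1/n is above the triangle threshold p ~ 1/n. Asymptotically E[X] ~ (c³/6)·n^{3(1−α)} = (4³/6)·n^{1.5} → ∞; triangles are abundant w.h.p.

E[X] ≈ 4834.67259; in regime p = Θ(1/n^{1/2}) E[X] diverges (above the triangle threshold p ~ 1/n).


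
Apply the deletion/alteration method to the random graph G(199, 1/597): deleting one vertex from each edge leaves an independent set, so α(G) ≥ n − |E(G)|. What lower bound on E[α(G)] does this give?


E[|E(G)|] = C(199, 2)·p = 19701 · (1/597) = 33.
E[α(G)] ≥ n − E[|E(G)|] = 199 − 33 = 166.
Numerically: ≈ 166.000.
(This is only a lower bound; the true E[α(G)] may be larger.)

E[α(G)] ≥ 166 ≈ 166.000.


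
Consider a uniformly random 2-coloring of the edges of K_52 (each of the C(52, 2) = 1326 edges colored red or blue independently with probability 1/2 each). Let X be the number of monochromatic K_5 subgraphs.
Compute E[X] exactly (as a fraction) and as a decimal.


Let X = Σ_S X_S over the C(52, 5) = 2598960 subsets S of size 5, where X_S = 1 if the K_5 on S is monochromatic.
For a fixed S, the K_5 on S has C(5, 2) = 10 edges. P[all 10 edges red] = (1/2)^10, and likewise for blue, so P[monochromatic] = 2·(1/2)^10 = 2^{1 − 10} = 1/512.
By linearity: E[X] = C(52, 5) · 2^{1 − 10} = 2598960 · 1/512 = 162435/32.
Numerically: E[X] ≈ 5076.093750.

E[X] = C(52,5)·2^(1−C(5,2)) = 162435/32 ≈ 5076.093750.


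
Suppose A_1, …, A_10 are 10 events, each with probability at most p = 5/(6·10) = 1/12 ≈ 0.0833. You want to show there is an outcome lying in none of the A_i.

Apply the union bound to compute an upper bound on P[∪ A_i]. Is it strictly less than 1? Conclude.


Union bound: P[∪_{i=1}^{10} A_i] ≤ Σ_i P[A_i] ≤ 10·p = 10·(1/12) = 5/6.
Numerically: 5/6 ≈ 0.8333.
Is 5/6 < 1? YES.
Since P[∪ A_i] ≤ 5/6 < 1, the complement has P[∩ A_i^c] ≥ 1 − 5/6 = 1/6 > 0, so some outcome avoids every A_i.

10·p = 5/6 ≈ 0.8333; existence CERTIFIED by the union bound.


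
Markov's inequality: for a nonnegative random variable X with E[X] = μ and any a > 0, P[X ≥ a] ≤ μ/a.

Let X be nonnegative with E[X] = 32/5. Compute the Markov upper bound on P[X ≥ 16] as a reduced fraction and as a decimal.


μ = E[X] = 32/5, a = 16.
Markov: P[X ≥ 16] ≤ μ/a = (32/5)/16 = 2/5.
Numerically: ≈ 0.400.
(Since a = 16 > μ = 6.400, the bound 2/5 is < 1 and informative.)

P[X ≥ 16] ≤ 2/5 ≈ 0.400.


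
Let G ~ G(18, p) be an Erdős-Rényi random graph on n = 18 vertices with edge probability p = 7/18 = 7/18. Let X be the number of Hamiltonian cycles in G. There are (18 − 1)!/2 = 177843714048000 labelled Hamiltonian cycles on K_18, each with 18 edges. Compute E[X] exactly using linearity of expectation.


K_18 has (18 − 1)!/2 = 177843714048000 labelled Hamiltonian cycles.
For each such Hamiltonian cycle H, let X_H = 1 if all 18 edges of H are present in G. Then P[X_H = 1] = p^{18} = (7/18)^{18} = 1628413597910449/39346408075296537575424.
By linearity of expectation: E[X] = Σ_H E[X_H] = 177843714048000 · p^{18} = 177843714048000 · 1628413597910449/39346408075296537575424 = 24246874921186846803875/3294258113514384.
Numerically: E[X] ≈ 7.3603e+06.

E[X] = 177843714048000 · (7/18)^{18} = 24246874921186846803875/3294258113514384 ≈ 7.3603e+06.


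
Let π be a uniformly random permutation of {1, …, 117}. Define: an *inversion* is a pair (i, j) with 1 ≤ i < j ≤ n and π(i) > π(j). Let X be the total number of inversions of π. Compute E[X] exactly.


Write X = Σ X_I over the C(117, 2) = 6786 pairs i < j, with X_I the indicator of one inversion.
There are 6786 indicators.
For each fixed pair i < j, the values π(i) and π(j) are two distinct elements of {1, …, 117} in uniformly random order; by symmetry P[π(i) > π(j)] = 1/2.
By linearity: E[X] = 6786 · (1/2) = C(117, 2) · (1/2) = 6786/2 = 3393 ≈ 3393.000.

E[X] = 3393 = 3393.000.


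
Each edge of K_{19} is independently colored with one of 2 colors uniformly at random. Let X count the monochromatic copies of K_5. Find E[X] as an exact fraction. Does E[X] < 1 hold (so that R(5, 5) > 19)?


E[X] = C(19, 5) · 2^{1 − 10} = 11628 · 2^{−9} = 11628/512.
As a reduced fraction: E[X] = 2907/128 ≈ 22.7109375.
Is E[X] < 1? NO.
Since E[X] ≥ 1, the first-moment bound is inconclusive at n = 19; it does NOT by itself certify R(5, 5) > 19.

E[X] = 2907/128 ≈ 22.7109375; E[X] ≥ 1; first-moment method inconclusive here.


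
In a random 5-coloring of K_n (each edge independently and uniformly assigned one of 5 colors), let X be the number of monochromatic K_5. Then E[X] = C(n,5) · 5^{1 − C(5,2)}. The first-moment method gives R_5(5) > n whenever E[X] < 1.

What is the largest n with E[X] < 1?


We need C(n, 5) · 5^{1 − 10} < 1, i.e. C(n, 5) < 5^{10 − 1} = 1953125.
Check values of n near the boundary:
  n = 48: C(48, 5) = 1712304; 1712304 < 1953125? YES
  n = 49: C(49, 5) = 1906884; 1906884 < 1953125? YES
  n = 50: C(50, 5) = 2118760; 2118760 < 1953125? NO
  n = 51: C(51, 5) = 2349060; 2349060 < 1953125? NO
  n = 52: C(52, 5) = 2598960; 2598960 < 1953125? NO
The largest n with C(n, 5) < 1953125 is n = 49 (where E[X] = 1906884/1953125 ≈ 0.976325). Hence R_5(5) > 49, i.e. R_5(5) ≥ 50.

Largest n = 49; hence R_5(5) > 49.


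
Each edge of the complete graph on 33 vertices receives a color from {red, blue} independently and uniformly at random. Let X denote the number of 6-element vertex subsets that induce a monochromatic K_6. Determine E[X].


Let X = Σ_S X_S over the C(33, 6) = 1107568 subsets S of size 6, where X_S = 1 if the K_6 on S is monochromatic.
For a fixed S, the K_6 on S has C(6, 2) = 15 edges. P[all 15 edges red] = (1/2)^15, and likewise for blue, so P[monochromatic] = 2·(1/2)^15 = 2^{1 − 15} = 1/16384.
By linearity: E[X] = C(33, 6) · 2^{1 − 15} = 1107568 · 1/16384 = 69223/1024.
Numerically: E[X] ≈ 67.60059.

E[X] = C(33,6)·2^(1−C(6,2)) = 69223/1024 ≈ 67.60059.


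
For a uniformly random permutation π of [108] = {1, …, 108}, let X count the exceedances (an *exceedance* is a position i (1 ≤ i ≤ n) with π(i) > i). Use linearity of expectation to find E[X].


Write X = Σ_{i=1}^{108} X_i, where X_i = 1_{π(i) > i}.
For each fixed i, π(i) is uniform over {1, …, 108} (marginal of a uniform permutation), so P[π(i) > i] = (n − i)/n. Summing: Σ_{i=1}^{108} (n − i)/n = (0 + 1 + … + 107)/108 = 108(108 − 1)/(2·108) = (108 − 1)/2.
Hence E[X] = Σ_{i=1}^{108} (108 − i)/108 = 107/2 ≈ 53.50000.

E[X] = 107/2 = 53.50000.


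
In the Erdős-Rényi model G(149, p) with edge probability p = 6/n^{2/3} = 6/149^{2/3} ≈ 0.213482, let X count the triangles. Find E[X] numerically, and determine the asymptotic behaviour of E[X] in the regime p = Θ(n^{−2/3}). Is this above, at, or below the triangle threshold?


Number of potential triangles: C(149, 3) = 540274.
Each occurs with probability p³ ≈ (0.213482)³ ≈ 9.72929147e-03.
By linearity: E[X] = C(149, 3)·p³ ≈ 540274 · 9.72929147e-03 ≈ 5256.483221.
Since α = 2/3 < 1, p = c/n^{2/3} ≫ 1/n is above the triangle threshold p ~ 1/n. Asymptotically E[X] ~ (c³/6)·n^{3(1−α)} = (6³/6)·n^{1} → ∞; triangles are abundant w.h.p.

E[X] ≈ 5256.483221; in regime p = Θ(1/n^{2/3}) E[X] diverges (above the triangle threshold p ~ 1/n).


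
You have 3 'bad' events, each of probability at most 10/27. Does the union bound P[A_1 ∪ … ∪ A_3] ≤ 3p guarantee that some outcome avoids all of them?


Union bound: P[∪_{i=1}^{3} A_i] ≤ Σ_i P[A_i] ≤ 3·p = 3·(10/27) = 10/9.
Numerically: 10/9 ≈ 1.111111.
Is 10/9 < 1? NO.
Since the bound 10/9 is ≥ 1, the union bound is uninformative here; it does NOT by itself certify existence.

3·p = 10/9 ≈ 1.111111; existence NOT certified by the union bound.


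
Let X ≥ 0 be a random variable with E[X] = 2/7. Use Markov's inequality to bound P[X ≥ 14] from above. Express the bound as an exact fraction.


μ = E[X] = 2/7, a = 14.
Markov: P[X ≥ 14] ≤ μ/a = (2/7)/14 = 1/49.
Numerically: ≈ 0.020408.
(Since a = 14 > μ = 0.285714, the bound 1/49 is < 1 and informative.)

P[X ≥ 14] ≤ 1/49 ≈ 0.020408.


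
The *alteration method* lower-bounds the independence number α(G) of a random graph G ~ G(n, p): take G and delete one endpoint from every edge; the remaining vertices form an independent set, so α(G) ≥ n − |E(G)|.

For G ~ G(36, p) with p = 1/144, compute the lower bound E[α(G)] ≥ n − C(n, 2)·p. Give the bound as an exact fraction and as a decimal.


E[|E(G)|] = C(36, 2)·p = 630 · (1/144) = 35/8.
E[α(G)] ≥ n − E[|E(G)|] = 36 − 35/8 = 253/8.
Numerically: ≈ 31.62500.
(This is only a lower bound; the true E[α(G)] may be larger.)

E[α(G)] ≥ 253/8 ≈ 31.62500.


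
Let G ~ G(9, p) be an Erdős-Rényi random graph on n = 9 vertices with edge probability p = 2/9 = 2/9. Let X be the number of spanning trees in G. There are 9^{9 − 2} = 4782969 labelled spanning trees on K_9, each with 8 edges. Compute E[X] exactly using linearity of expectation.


K_9 has 9^{9 − 2} = 4782969 labelled spanning trees.
For each such spanning tree H, let X_H = 1 if all 8 edges of H are present in G. Then P[X_H = 1] = p^{8} = (2/9)^{8} = 256/43046721.
By linearity: E[X] = Σ_H E[X_H] = 4782969 · p^{8} = 4782969 · 256/43046721 = 256/9.
Numerically: E[X] ≈ 28.44.

E[X] = 4782969 · (2/9)^{8} = 256/9 ≈ 28.44.


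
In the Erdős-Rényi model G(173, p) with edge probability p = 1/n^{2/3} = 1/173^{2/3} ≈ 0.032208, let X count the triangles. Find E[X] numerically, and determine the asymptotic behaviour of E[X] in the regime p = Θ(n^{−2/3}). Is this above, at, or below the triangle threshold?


Number of potential triangles: C(173, 3) = 848046.
Each occurs with probability p³ ≈ (0.032208)³ ≈ 3.3412409e-05.
By linearity: E[X] = C(173, 3)·p³ ≈ 848046 · 3.3412409e-05 ≈ 28.33526.
Since α = 2/3 < 1, p = c/n^{2/3} ≫ 1/n is above the triangle threshold p ~ 1/n. Asymptotically E[X] ~ (c³/6)·n^{3(1−α)} = (1³/6)·n^{1} → ∞; triangles are abundant w.h.p.

E[X] ≈ 28.33526; in regime p = Θ(1/n^{2/3}) E[X] diverges (above the triangle threshold p ~ 1/n).


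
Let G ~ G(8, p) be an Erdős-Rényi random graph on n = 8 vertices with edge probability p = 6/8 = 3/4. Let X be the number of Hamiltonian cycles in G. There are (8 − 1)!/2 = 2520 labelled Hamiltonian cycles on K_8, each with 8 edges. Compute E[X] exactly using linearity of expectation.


K_8 has (8 − 1)!/2 = 2520 labelled Hamiltonian cycles.
For each such Hamiltonian cycle H, let X_H = 1 if all 8 edges of H are present in G. Then P[X_H = 1] = p^{8} = (3/4)^{8} = 6561/65536.
Summing the indicators: E[X] = Σ_H E[X_H] = 2520 · p^{8} = 2520 · 6561/65536 = 2066715/8192.
Numerically: E[X] ≈ 252.

E[X] = 2520 · (3/4)^{8} = 2066715/8192 ≈ 252.


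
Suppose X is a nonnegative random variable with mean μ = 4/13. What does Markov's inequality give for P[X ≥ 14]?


μ = E[X] = 4/13, a = 14.
Markov: P[X ≥ 14] ≤ μ/a = (4/13)/14 = 2/91.
Numerically: ≈ 0.022.
(Since a = 14 > μ = 0.308, the bound 2/91 is < 1 and informative.)

P[X ≥ 14] ≤ 2/91 ≈ 0.022.


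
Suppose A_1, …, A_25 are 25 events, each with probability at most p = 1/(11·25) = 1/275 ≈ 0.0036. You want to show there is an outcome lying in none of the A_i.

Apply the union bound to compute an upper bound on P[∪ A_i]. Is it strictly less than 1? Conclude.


Union bound: P[∪_{i=1}^{25} A_i] ≤ Σ_i P[A_i] ≤ 25·p = 25·(1/275) = 1/11.
Numerically: 1/11 ≈ 0.0909.
Is 1/11 < 1? YES.
Since P[∪ A_i] ≤ 1/11 < 1, the complement has P[∩ A_i^c] ≥ 1 − 1/11 = 10/11 > 0, so some outcome avoids every A_i.

25·p = 1/11 ≈ 0.0909; existence CERTIFIED by the union bound.
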